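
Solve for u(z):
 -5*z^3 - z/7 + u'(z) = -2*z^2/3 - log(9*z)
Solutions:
 u(z) = C1 + 5*z^4/4 - 2*z^3/9 + z^2/14 - z*log(z) - z*log(9) + z


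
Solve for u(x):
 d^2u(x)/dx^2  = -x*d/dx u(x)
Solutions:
 u(x) = C1 + C2*erf(sqrt(2)*x/2)


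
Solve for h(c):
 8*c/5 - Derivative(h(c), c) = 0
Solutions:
 h(c) = C1 + 4*c^2/5


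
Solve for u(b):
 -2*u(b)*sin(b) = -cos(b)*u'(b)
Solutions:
 u(b) = C1/cos(b)^2


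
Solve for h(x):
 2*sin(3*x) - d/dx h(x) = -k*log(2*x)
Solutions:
 h(x) = C1 + k*x*(log(x) - 1) + k*x*log(2) - 2*cos(3*x)/3


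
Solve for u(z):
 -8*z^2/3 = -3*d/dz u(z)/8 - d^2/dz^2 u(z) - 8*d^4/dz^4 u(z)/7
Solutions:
 u(z) = C1 + C2*exp(42^(1/3)*z*(-4*21^(1/3)/(27 + sqrt(1401))^(1/3) + 2^(1/3)*(27 + sqrt(1401))^(1/3))/48)*sin(14^(1/3)*3^(1/6)*z*(12*7^(1/3)/(27 + sqrt(1401))^(1/3) + 2^(1/3)*3^(2/3)*(27 + sqrt(1401))^(1/3))/48) + C3*exp(42^(1/3)*z*(-4*21^(1/3)/(27 + sqrt(1401))^(1/3) + 2^(1/3)*(27 + sqrt(1401))^(1/3))/48)*cos(14^(1/3)*3^(1/6)*z*(12*7^(1/3)/(27 + sqrt(1401))^(1/3) + 2^(1/3)*3^(2/3)*(27 + sqrt(1401))^(1/3))/48) + C4*exp(-42^(1/3)*z*(-4*21^(1/3)/(27 + sqrt(1401))^(1/3) + 2^(1/3)*(27 + sqrt(1401))^(1/3))/24) + 64*z^3/27 - 512*z^2/27 + 8192*z/81


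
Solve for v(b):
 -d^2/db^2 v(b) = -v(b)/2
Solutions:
 v(b) = C1*exp(-sqrt(2)*b/2) + C2*exp(sqrt(2)*b/2)


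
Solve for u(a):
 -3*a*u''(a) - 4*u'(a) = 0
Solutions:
 u(a) = C1 + C2/a^(1/3)


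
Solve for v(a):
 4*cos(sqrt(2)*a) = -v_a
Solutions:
 v(a) = C1 - 2*sqrt(2)*sin(sqrt(2)*a)


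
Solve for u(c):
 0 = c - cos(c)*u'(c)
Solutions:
 u(c) = C1 + Integral(c/cos(c), c)


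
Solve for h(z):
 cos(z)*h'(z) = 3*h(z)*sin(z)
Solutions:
 h(z) = C1/cos(z)^3


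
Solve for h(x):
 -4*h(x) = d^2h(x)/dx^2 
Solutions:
 h(x) = C1*sin(2*x) + C2*cos(2*x)


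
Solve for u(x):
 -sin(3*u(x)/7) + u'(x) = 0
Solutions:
 -x + 7*log(cos(3*u(x)/7) - 1)/6 - 7*log(cos(3*u(x)/7) + 1)/6 = C1


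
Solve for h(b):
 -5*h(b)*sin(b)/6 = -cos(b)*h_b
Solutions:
 h(b) = C1/cos(b)^(5/6)


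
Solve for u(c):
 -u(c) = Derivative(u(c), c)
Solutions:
 u(c) = C1*exp(-c)


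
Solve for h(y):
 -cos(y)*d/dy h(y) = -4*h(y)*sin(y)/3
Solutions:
 h(y) = C1/cos(y)^(4/3)


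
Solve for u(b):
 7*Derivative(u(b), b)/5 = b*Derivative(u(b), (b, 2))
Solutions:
 u(b) = C1 + C2*b^(12/5)


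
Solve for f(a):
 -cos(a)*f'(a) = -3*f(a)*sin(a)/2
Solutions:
 f(a) = C1/cos(a)^(3/2)


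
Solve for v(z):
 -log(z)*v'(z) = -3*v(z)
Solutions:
 v(z) = C1*exp(3*li(z))


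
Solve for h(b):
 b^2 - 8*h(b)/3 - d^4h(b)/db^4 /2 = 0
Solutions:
 h(b) = 3*b^2/8 + (C1*sin(sqrt(2)*3^(3/4)*b/3) + C2*cos(sqrt(2)*3^(3/4)*b/3))*exp(-sqrt(2)*3^(3/4)*b/3) + (C3*sin(sqrt(2)*3^(3/4)*b/3) + C4*cos(sqrt(2)*3^(3/4)*b/3))*exp(sqrt(2)*3^(3/4)*b/3)


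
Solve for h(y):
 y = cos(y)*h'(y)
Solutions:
 h(y) = C1 + Integral(y/cos(y), y)


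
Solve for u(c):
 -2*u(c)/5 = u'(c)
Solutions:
 u(c) = C1*exp(-2*c/5)


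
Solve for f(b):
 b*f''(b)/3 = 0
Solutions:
 f(b) = C1 + C2*b


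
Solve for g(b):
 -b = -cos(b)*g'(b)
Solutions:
 g(b) = C1 + Integral(b/cos(b), b)


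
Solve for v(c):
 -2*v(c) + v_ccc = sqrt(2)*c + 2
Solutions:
 v(c) = C3*exp(2^(1/3)*c) - sqrt(2)*c/2 + (C1*sin(2^(1/3)*sqrt(3)*c/2) + C2*cos(2^(1/3)*sqrt(3)*c/2))*exp(-2^(1/3)*c/2) - 1


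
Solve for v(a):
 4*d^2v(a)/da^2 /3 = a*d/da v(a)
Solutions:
 v(a) = C1 + C2*erfi(sqrt(6)*a/4)


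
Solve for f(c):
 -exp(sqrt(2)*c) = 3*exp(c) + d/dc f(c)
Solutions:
 f(c) = C1 - 3*exp(c) - sqrt(2)*exp(sqrt(2)*c)/2


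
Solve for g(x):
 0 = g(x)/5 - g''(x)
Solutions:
 g(x) = C1*exp(-sqrt(5)*x/5) + C2*exp(sqrt(5)*x/5)


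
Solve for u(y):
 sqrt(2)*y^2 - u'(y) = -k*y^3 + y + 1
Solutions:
 u(y) = C1 + k*y^4/4 + sqrt(2)*y^3/3 - y^2/2 - y


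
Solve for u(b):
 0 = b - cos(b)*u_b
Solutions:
 u(b) = C1 + Integral(b/cos(b), b)


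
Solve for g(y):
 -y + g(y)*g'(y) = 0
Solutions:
 g(y) = -sqrt(C1 + y^2)
 g(y) = sqrt(C1 + y^2)


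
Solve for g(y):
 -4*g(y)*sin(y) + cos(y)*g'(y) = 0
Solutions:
 g(y) = C1/cos(y)^4


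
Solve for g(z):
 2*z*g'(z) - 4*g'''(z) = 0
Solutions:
 g(z) = C1 + Integral(C2*airyai(2^(2/3)*z/2) + C3*airybi(2^(2/3)*z/2), z)


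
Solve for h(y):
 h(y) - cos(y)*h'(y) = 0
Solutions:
 h(y) = C1*sqrt(sin(y) + 1)/sqrt(sin(y) - 1)


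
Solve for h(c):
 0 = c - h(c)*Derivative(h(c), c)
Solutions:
 h(c) = -sqrt(C1 + c^2)
 h(c) = sqrt(C1 + c^2)


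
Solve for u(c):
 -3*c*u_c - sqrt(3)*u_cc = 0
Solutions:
 u(c) = C1 + C2*erf(sqrt(2)*3^(1/4)*c/2)


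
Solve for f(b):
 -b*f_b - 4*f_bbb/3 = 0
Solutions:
 f(b) = C1 + Integral(C2*airyai(-6^(1/3)*b/2) + C3*airybi(-6^(1/3)*b/2), b)


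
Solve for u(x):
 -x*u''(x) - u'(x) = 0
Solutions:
 u(x) = C1 + C2*log(x)


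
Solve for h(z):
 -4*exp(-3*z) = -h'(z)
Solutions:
 h(z) = C1 - 4*exp(-3*z)/3


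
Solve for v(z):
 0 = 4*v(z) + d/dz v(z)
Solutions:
 v(z) = C1*exp(-4*z)


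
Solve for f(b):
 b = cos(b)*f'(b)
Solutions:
 f(b) = C1 + Integral(b/cos(b), b)


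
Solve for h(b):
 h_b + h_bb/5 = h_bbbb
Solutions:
 h(b) = C1 + C2*exp(-b*(2*450^(1/3)/(sqrt(50565) + 225)^(1/3) + 60^(1/3)*(sqrt(50565) + 225)^(1/3))/60)*sin(3^(1/6)*b*(-20^(1/3)*3^(2/3)*(sqrt(50565) + 225)^(1/3) + 6*50^(1/3)/(sqrt(50565) + 225)^(1/3))/60) + C3*exp(-b*(2*450^(1/3)/(sqrt(50565) + 225)^(1/3) + 60^(1/3)*(sqrt(50565) + 225)^(1/3))/60)*cos(3^(1/6)*b*(-20^(1/3)*3^(2/3)*(sqrt(50565) + 225)^(1/3) + 6*50^(1/3)/(sqrt(50565) + 225)^(1/3))/60) + C4*exp(b*(2*450^(1/3)/(sqrt(50565) + 225)^(1/3) + 60^(1/3)*(sqrt(50565) + 225)^(1/3))/30)


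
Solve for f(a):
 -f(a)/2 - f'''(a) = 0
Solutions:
 f(a) = C3*exp(-2^(2/3)*a/2) + (C1*sin(2^(2/3)*sqrt(3)*a/4) + C2*cos(2^(2/3)*sqrt(3)*a/4))*exp(2^(2/3)*a/4)


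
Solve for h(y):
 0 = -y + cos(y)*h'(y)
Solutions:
 h(y) = C1 + Integral(y/cos(y), y)


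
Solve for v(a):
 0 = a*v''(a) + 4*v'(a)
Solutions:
 v(a) = C1 + C2/a^3


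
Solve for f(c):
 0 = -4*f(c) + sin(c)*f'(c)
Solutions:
 f(c) = C1*(cos(c)^2 - 2*cos(c) + 1)/(cos(c)^2 + 2*cos(c) + 1)


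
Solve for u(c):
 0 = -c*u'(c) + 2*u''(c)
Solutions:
 u(c) = C1 + C2*erfi(c/2)


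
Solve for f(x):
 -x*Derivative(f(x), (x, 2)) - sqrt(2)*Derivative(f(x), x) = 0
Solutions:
 f(x) = C1 + C2*x^(1 - sqrt(2))


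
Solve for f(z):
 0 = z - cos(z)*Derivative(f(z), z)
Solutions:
 f(z) = C1 + Integral(z/cos(z), z)


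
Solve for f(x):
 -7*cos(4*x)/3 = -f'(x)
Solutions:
 f(x) = C1 + 7*sin(4*x)/12


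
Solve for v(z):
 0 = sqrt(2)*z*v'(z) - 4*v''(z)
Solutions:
 v(z) = C1 + C2*erfi(2^(3/4)*z/4)


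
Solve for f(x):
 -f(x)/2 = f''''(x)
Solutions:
 f(x) = (C1*sin(2^(1/4)*x/2) + C2*cos(2^(1/4)*x/2))*exp(-2^(1/4)*x/2) + (C3*sin(2^(1/4)*x/2) + C4*cos(2^(1/4)*x/2))*exp(2^(1/4)*x/2)


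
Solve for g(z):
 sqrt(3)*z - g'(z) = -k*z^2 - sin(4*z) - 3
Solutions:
 g(z) = C1 + k*z^3/3 + sqrt(3)*z^2/2 + 3*z - cos(4*z)/4


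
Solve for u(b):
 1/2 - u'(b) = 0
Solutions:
 u(b) = C1 + b/2


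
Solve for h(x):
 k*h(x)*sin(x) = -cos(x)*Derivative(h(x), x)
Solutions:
 h(x) = C1*exp(k*log(cos(x)))


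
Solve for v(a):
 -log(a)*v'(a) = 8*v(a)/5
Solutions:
 v(a) = C1*exp(-8*li(a)/5)


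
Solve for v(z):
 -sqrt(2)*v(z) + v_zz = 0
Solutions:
 v(z) = C1*exp(-2^(1/4)*z) + C2*exp(2^(1/4)*z)


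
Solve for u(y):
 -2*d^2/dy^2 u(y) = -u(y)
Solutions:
 u(y) = C1*exp(-sqrt(2)*y/2) + C2*exp(sqrt(2)*y/2)


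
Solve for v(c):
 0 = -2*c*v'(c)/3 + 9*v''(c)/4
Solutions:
 v(c) = C1 + C2*erfi(2*sqrt(3)*c/9)


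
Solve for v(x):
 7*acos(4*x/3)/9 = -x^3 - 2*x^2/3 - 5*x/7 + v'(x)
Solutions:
 v(x) = C1 + x^4/4 + 2*x^3/9 + 5*x^2/14 + 7*x*acos(4*x/3)/9 - 7*sqrt(9 - 16*x^2)/36


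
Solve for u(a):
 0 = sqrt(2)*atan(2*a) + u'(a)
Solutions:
 u(a) = C1 - sqrt(2)*(a*atan(2*a) - log(4*a^2 + 1)/4)


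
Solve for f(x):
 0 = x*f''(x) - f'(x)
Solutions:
 f(x) = C1 + C2*x^2


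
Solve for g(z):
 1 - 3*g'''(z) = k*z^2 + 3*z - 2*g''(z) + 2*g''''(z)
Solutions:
 g(z) = C1 + C2*z + C3*exp(-2*z) + C4*exp(z/2) + k*z^4/24 + z^3*(k + 1)/4 + z^2*(13*k + 7)/8


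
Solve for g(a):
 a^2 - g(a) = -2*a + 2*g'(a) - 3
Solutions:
 g(a) = C1*exp(-a/2) + a^2 - 2*a + 7


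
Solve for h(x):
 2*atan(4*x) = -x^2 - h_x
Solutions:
 h(x) = C1 - x^3/3 - 2*x*atan(4*x) + log(16*x^2 + 1)/4


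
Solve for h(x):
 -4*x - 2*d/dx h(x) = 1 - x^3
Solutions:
 h(x) = C1 + x^4/8 - x^2 - x/2


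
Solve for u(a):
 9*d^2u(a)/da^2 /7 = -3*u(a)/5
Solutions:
 u(a) = C1*sin(sqrt(105)*a/15) + C2*cos(sqrt(105)*a/15)


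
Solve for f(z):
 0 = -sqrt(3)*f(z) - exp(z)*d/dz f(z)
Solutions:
 f(z) = C1*exp(sqrt(3)*exp(-z))


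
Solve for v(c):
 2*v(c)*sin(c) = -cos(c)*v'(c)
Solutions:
 v(c) = C1*cos(c)^2


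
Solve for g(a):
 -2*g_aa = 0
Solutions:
 g(a) = C1 + C2*a


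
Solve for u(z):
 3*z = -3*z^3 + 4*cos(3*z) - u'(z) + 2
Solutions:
 u(z) = C1 - 3*z^4/4 - 3*z^2/2 + 2*z + 4*sin(3*z)/3


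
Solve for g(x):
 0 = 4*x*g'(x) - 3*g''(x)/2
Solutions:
 g(x) = C1 + C2*erfi(2*sqrt(3)*x/3)


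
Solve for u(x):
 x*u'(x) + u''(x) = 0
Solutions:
 u(x) = C1 + C2*erf(sqrt(2)*x/2)


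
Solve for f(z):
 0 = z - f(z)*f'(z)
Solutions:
 f(z) = -sqrt(C1 + z^2)
 f(z) = sqrt(C1 + z^2)


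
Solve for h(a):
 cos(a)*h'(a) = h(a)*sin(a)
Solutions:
 h(a) = C1/cos(a)


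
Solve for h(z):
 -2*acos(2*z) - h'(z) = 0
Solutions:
 h(z) = C1 - 2*z*acos(2*z) + sqrt(1 - 4*z^2)


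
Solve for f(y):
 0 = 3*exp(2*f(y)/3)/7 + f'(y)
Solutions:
 f(y) = 3*log(-sqrt(-1/(C1 - 3*y))) - 3*log(2) + 3*log(42)/2
 f(y) = 3*log(-1/(C1 - 3*y))/2 - 3*log(2) + 3*log(42)/2


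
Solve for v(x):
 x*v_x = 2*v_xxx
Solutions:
 v(x) = C1 + Integral(C2*airyai(2^(2/3)*x/2) + C3*airybi(2^(2/3)*x/2), x)


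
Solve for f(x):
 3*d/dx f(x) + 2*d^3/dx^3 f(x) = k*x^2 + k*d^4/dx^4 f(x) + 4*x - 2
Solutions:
 f(x) = C1 + C2*exp(x*(-(sqrt(((81 + 16/k^2)^2 - 256/k^4)/k^2)/2 - 81/(2*k) - 8/k^3)^(1/3) + 2/k - 4/(k^2*(sqrt(((81 + 16/k^2)^2 - 256/k^4)/k^2)/2 - 81/(2*k) - 8/k^3)^(1/3)))/3) + C3*exp(x*((sqrt(((81 + 16/k^2)^2 - 256/k^4)/k^2)/2 - 81/(2*k) - 8/k^3)^(1/3) - sqrt(3)*I*(sqrt(((81 + 16/k^2)^2 - 256/k^4)/k^2)/2 - 81/(2*k) - 8/k^3)^(1/3) + 4/k - 16/(k^2*(-1 + sqrt(3)*I)*(sqrt(((81 + 16/k^2)^2 - 256/k^4)/k^2)/2 - 81/(2*k) - 8/k^3)^(1/3)))/6) + C4*exp(x*((sqrt(((81 + 16/k^2)^2 - 256/k^4)/k^2)/2 - 81/(2*k) - 8/k^3)^(1/3) + sqrt(3)*I*(sqrt(((81 + 16/k^2)^2 - 256/k^4)/k^2)/2 - 81/(2*k) - 8/k^3)^(1/3) + 4/k + 16/(k^2*(1 + sqrt(3)*I)*(sqrt(((81 + 16/k^2)^2 - 256/k^4)/k^2)/2 - 81/(2*k) - 8/k^3)^(1/3)))/6) + k*x^3/9 - 4*k*x/9 + 2*x^2/3 - 2*x/3


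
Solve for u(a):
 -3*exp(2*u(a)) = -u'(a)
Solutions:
 u(a) = log(-sqrt(-1/(C1 + 3*a))) - log(2)/2
 u(a) = log(-1/(C1 + 3*a))/2 - log(2)/2


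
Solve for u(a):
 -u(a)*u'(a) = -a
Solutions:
 u(a) = -sqrt(C1 + a^2)
 u(a) = sqrt(C1 + a^2)


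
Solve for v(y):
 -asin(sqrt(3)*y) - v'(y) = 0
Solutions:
 v(y) = C1 - y*asin(sqrt(3)*y) - sqrt(3)*sqrt(1 - 3*y^2)/3


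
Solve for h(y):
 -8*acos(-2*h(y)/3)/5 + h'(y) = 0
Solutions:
 Integral(1/acos(-2*_y/3), (_y, h(y))) = C1 + 8*y/5


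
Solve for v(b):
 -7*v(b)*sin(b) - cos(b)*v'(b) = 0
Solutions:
 v(b) = C1*cos(b)^7


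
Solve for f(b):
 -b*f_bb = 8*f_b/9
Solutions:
 f(b) = C1 + C2*b^(1/9)


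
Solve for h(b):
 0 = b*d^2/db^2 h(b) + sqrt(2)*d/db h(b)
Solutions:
 h(b) = C1 + C2*b^(1 - sqrt(2))


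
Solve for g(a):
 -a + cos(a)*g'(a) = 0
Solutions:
 g(a) = C1 + Integral(a/cos(a), a)


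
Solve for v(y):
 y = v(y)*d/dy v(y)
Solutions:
 v(y) = -sqrt(C1 + y^2)
 v(y) = sqrt(C1 + y^2)


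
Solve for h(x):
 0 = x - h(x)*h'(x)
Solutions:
 h(x) = -sqrt(C1 + x^2)
 h(x) = sqrt(C1 + x^2)


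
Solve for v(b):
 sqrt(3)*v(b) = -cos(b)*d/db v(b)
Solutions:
 v(b) = C1*(sin(b) - 1)^(sqrt(3)/2)/(sin(b) + 1)^(sqrt(3)/2)


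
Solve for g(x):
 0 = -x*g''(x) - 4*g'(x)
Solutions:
 g(x) = C1 + C2/x^3


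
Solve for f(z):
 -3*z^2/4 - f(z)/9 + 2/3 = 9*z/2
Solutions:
 f(z) = -27*z^2/4 - 81*z/2 + 6


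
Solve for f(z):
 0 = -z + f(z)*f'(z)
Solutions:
 f(z) = -sqrt(C1 + z^2)
 f(z) = sqrt(C1 + z^2)


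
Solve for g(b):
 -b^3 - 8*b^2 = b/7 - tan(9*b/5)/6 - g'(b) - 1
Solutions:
 g(b) = C1 + b^4/4 + 8*b^3/3 + b^2/14 - b + 5*log(cos(9*b/5))/54


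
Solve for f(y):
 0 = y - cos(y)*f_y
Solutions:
 f(y) = C1 + Integral(y/cos(y), y)


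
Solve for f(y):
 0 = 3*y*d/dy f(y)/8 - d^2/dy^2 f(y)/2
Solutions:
 f(y) = C1 + C2*erfi(sqrt(6)*y/4)


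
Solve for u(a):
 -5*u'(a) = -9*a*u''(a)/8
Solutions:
 u(a) = C1 + C2*a^(49/9)


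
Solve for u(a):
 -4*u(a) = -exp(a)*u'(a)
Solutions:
 u(a) = C1*exp(-4*exp(-a))


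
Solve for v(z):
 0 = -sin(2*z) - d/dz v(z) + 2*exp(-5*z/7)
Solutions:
 v(z) = C1 + cos(2*z)/2 - 14*exp(-5*z/7)/5


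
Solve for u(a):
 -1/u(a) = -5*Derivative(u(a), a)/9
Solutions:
 u(a) = -sqrt(C1 + 90*a)/5
 u(a) = sqrt(C1 + 90*a)/5


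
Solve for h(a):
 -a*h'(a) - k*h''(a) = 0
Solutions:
 h(a) = C1 + C2*sqrt(k)*erf(sqrt(2)*a*sqrt(1/k)/2)


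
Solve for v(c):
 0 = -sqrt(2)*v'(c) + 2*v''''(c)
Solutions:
 v(c) = C1 + C4*exp(2^(5/6)*c/2) + (C2*sin(2^(5/6)*sqrt(3)*c/4) + C3*cos(2^(5/6)*sqrt(3)*c/4))*exp(-2^(5/6)*c/4)


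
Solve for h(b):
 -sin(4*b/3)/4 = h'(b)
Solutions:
 h(b) = C1 + 3*cos(4*b/3)/16


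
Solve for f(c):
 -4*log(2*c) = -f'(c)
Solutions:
 f(c) = C1 + 4*c*log(c) - 4*c + c*log(16)


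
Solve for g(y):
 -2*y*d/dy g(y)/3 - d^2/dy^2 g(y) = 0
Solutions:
 g(y) = C1 + C2*erf(sqrt(3)*y/3)


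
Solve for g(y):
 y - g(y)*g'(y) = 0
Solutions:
 g(y) = -sqrt(C1 + y^2)
 g(y) = sqrt(C1 + y^2)


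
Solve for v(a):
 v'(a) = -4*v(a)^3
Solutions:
 v(a) = -sqrt(2)*sqrt(-1/(C1 - 4*a))/2
 v(a) = sqrt(2)*sqrt(-1/(C1 - 4*a))/2


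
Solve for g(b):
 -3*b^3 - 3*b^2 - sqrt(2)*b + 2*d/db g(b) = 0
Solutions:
 g(b) = C1 + 3*b^4/8 + b^3/2 + sqrt(2)*b^2/4


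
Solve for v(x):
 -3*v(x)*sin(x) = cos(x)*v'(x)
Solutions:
 v(x) = C1*cos(x)^3


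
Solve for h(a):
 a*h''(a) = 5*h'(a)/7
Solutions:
 h(a) = C1 + C2*a^(12/7)


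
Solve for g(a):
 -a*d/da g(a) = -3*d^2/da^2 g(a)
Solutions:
 g(a) = C1 + C2*erfi(sqrt(6)*a/6)


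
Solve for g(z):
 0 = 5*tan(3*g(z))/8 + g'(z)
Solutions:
 g(z) = -asin(C1*exp(-15*z/8))/3 + pi/3
 g(z) = asin(C1*exp(-15*z/8))/3


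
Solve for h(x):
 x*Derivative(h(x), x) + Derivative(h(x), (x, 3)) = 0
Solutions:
 h(x) = C1 + Integral(C2*airyai(-x) + C3*airybi(-x), x)


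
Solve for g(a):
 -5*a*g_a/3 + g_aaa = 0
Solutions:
 g(a) = C1 + Integral(C2*airyai(3^(2/3)*5^(1/3)*a/3) + C3*airybi(3^(2/3)*5^(1/3)*a/3), a)


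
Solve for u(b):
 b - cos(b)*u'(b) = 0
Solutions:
 u(b) = C1 + Integral(b/cos(b), b)


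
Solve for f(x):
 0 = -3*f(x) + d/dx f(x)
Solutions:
 f(x) = C1*exp(3*x)


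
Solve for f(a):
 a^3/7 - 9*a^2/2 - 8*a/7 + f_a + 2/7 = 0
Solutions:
 f(a) = C1 - a^4/28 + 3*a^3/2 + 4*a^2/7 - 2*a/7


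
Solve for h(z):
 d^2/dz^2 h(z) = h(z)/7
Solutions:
 h(z) = C1*exp(-sqrt(7)*z/7) + C2*exp(sqrt(7)*z/7)


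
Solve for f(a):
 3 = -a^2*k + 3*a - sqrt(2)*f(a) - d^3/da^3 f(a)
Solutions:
 f(a) = C3*exp(-2^(1/6)*a) - sqrt(2)*a^2*k/2 + 3*sqrt(2)*a/2 + (C1*sin(2^(1/6)*sqrt(3)*a/2) + C2*cos(2^(1/6)*sqrt(3)*a/2))*exp(2^(1/6)*a/2) - 3*sqrt(2)/2


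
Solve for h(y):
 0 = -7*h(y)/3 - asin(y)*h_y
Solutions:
 h(y) = C1*exp(-7*Integral(1/asin(y), y)/3)


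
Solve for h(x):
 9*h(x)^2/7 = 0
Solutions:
 h(x) = 0


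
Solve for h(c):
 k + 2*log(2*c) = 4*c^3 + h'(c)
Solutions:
 h(c) = C1 - c^4 + c*k + 2*c*log(c) - 2*c + c*log(4)


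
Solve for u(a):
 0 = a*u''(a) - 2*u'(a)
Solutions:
 u(a) = C1 + C2*a^3


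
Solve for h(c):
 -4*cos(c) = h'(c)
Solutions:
 h(c) = C1 - 4*sin(c)


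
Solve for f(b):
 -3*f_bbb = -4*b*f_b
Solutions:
 f(b) = C1 + Integral(C2*airyai(6^(2/3)*b/3) + C3*airybi(6^(2/3)*b/3), b)


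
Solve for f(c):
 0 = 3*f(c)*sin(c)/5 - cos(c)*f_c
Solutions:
 f(c) = C1/cos(c)^(3/5)


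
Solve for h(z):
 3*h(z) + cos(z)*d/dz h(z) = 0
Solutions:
 h(z) = C1*(sin(z) - 1)^(3/2)/(sin(z) + 1)^(3/2)


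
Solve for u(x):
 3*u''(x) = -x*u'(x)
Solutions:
 u(x) = C1 + C2*erf(sqrt(6)*x/6)


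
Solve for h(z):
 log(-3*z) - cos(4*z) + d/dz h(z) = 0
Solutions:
 h(z) = C1 - z*log(-z) - z*log(3) + z + sin(4*z)/4


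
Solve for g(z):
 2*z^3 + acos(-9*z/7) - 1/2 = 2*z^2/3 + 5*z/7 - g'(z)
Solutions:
 g(z) = C1 - z^4/2 + 2*z^3/9 + 5*z^2/14 - z*acos(-9*z/7) + z/2 - sqrt(49 - 81*z^2)/9


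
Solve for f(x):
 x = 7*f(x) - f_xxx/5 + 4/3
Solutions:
 f(x) = C3*exp(35^(1/3)*x) + x/7 + (C1*sin(sqrt(3)*35^(1/3)*x/2) + C2*cos(sqrt(3)*35^(1/3)*x/2))*exp(-35^(1/3)*x/2) - 4/21


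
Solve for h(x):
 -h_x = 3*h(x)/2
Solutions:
 h(x) = C1*exp(-3*x/2)


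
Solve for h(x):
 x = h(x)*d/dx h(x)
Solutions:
 h(x) = -sqrt(C1 + x^2)
 h(x) = sqrt(C1 + x^2)


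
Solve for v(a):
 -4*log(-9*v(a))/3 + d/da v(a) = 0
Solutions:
 -3*Integral(1/(log(-_y) + 2*log(3)), (_y, v(a)))/4 = C1 - a


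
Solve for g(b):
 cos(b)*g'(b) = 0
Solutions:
 g(b) = C1


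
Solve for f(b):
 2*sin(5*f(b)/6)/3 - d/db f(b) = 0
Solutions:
 -2*b/3 + 3*log(cos(5*f(b)/6) - 1)/5 - 3*log(cos(5*f(b)/6) + 1)/5 = C1


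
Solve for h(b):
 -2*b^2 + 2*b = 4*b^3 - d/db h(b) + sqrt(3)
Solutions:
 h(b) = C1 + b^4 + 2*b^3/3 - b^2 + sqrt(3)*b


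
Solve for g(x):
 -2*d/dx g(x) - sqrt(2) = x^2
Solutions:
 g(x) = C1 - x^3/6 - sqrt(2)*x/2


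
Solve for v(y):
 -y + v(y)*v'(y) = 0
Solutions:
 v(y) = -sqrt(C1 + y^2)
 v(y) = sqrt(C1 + y^2)


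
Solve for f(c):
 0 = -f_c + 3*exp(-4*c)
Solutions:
 f(c) = C1 - 3*exp(-4*c)/4


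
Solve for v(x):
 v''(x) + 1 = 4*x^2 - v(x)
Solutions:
 v(x) = C1*sin(x) + C2*cos(x) + 4*x^2 - 9


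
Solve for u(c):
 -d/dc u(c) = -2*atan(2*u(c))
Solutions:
 Integral(1/atan(2*_y), (_y, u(c))) = C1 + 2*c


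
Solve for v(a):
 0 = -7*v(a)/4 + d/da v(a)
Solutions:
 v(a) = C1*exp(7*a/4)


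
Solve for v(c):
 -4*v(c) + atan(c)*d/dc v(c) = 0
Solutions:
 v(c) = C1*exp(4*Integral(1/atan(c), c))


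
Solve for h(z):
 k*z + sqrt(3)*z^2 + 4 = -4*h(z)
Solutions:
 h(z) = -k*z/4 - sqrt(3)*z^2/4 - 1


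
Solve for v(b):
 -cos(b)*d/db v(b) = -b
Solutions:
 v(b) = C1 + Integral(b/cos(b), b)


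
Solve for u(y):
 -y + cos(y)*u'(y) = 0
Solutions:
 u(y) = C1 + Integral(y/cos(y), y)


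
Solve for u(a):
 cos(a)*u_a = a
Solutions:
 u(a) = C1 + Integral(a/cos(a), a)


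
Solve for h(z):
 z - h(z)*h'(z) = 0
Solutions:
 h(z) = -sqrt(C1 + z^2)
 h(z) = sqrt(C1 + z^2)


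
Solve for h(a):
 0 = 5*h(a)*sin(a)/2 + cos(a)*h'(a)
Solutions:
 h(a) = C1*cos(a)^(5/2)


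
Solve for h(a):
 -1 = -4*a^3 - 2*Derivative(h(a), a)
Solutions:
 h(a) = C1 - a^4/2 + a/2


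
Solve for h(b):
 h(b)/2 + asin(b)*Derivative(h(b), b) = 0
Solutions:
 h(b) = C1*exp(-Integral(1/asin(b), b)/2)


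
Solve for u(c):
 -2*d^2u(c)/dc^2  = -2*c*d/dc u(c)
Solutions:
 u(c) = C1 + C2*erfi(sqrt(2)*c/2)


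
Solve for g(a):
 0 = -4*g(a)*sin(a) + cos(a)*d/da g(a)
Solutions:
 g(a) = C1/cos(a)^4


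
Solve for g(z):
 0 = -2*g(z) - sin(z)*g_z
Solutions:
 g(z) = C1*(cos(z) + 1)/(cos(z) - 1)


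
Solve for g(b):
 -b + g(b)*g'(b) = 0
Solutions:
 g(b) = -sqrt(C1 + b^2)
 g(b) = sqrt(C1 + b^2)


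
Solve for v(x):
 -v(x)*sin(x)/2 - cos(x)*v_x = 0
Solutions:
 v(x) = C1*sqrt(cos(x))


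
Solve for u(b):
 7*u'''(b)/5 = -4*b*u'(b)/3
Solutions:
 u(b) = C1 + Integral(C2*airyai(-20^(1/3)*21^(2/3)*b/21) + C3*airybi(-20^(1/3)*21^(2/3)*b/21), b)


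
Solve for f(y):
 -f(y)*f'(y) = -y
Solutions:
 f(y) = -sqrt(C1 + y^2)
 f(y) = sqrt(C1 + y^2)


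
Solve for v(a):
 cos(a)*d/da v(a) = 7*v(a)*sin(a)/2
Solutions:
 v(a) = C1/cos(a)^(7/2)


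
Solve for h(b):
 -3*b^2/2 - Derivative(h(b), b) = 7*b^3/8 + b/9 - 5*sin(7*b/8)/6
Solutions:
 h(b) = C1 - 7*b^4/32 - b^3/2 - b^2/18 - 20*cos(7*b/8)/21


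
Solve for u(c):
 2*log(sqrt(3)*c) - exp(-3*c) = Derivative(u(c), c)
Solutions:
 u(c) = C1 + 2*c*log(c) + c*(-2 + log(3)) + exp(-3*c)/3


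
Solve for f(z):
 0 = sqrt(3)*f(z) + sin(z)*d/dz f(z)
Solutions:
 f(z) = C1*(cos(z) + 1)^(sqrt(3)/2)/(cos(z) - 1)^(sqrt(3)/2)


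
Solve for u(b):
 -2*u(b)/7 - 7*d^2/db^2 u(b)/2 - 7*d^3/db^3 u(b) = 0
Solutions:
 u(b) = C1*exp(b*(-14 + 7*7^(2/3)/(12*sqrt(471) + 265)^(1/3) + 7^(1/3)*(12*sqrt(471) + 265)^(1/3))/84)*sin(sqrt(3)*7^(1/3)*b*(-(12*sqrt(471) + 265)^(1/3) + 7*7^(1/3)/(12*sqrt(471) + 265)^(1/3))/84) + C2*exp(b*(-14 + 7*7^(2/3)/(12*sqrt(471) + 265)^(1/3) + 7^(1/3)*(12*sqrt(471) + 265)^(1/3))/84)*cos(sqrt(3)*7^(1/3)*b*(-(12*sqrt(471) + 265)^(1/3) + 7*7^(1/3)/(12*sqrt(471) + 265)^(1/3))/84) + C3*exp(-b*(7*7^(2/3)/(12*sqrt(471) + 265)^(1/3) + 7 + 7^(1/3)*(12*sqrt(471) + 265)^(1/3))/42)


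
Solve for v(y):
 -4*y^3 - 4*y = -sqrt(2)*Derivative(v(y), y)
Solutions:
 v(y) = C1 + sqrt(2)*y^4/2 + sqrt(2)*y^2


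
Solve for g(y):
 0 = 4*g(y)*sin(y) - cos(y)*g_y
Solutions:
 g(y) = C1/cos(y)^4


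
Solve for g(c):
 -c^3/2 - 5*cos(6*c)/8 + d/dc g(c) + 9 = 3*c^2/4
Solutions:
 g(c) = C1 + c^4/8 + c^3/4 - 9*c + 5*sin(6*c)/48


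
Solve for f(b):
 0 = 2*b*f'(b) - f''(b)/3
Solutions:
 f(b) = C1 + C2*erfi(sqrt(3)*b)


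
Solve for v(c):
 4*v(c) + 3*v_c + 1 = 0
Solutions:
 v(c) = C1*exp(-4*c/3) - 1/4


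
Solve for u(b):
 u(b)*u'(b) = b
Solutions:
 u(b) = -sqrt(C1 + b^2)
 u(b) = sqrt(C1 + b^2)


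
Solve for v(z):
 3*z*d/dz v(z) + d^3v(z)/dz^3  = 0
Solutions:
 v(z) = C1 + Integral(C2*airyai(-3^(1/3)*z) + C3*airybi(-3^(1/3)*z), z)


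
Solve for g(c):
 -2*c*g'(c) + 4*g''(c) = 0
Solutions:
 g(c) = C1 + C2*erfi(c/2)


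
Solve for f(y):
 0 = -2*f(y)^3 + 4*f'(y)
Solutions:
 f(y) = -sqrt(-1/(C1 + y))
 f(y) = sqrt(-1/(C1 + y))


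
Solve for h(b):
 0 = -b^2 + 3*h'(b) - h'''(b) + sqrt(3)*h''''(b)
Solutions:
 h(b) = C1 + C2*exp(b*(2*18^(1/3)/(27*sqrt(239) + 241*sqrt(3))^(1/3) + 4*sqrt(3) + 12^(1/3)*(27*sqrt(239) + 241*sqrt(3))^(1/3))/36)*sin(2^(1/3)*3^(1/6)*b*(-2^(1/3)*3^(2/3)*(27*sqrt(239) + 241*sqrt(3))^(1/3) + 6/(27*sqrt(239) + 241*sqrt(3))^(1/3))/36) + C3*exp(b*(2*18^(1/3)/(27*sqrt(239) + 241*sqrt(3))^(1/3) + 4*sqrt(3) + 12^(1/3)*(27*sqrt(239) + 241*sqrt(3))^(1/3))/36)*cos(2^(1/3)*3^(1/6)*b*(-2^(1/3)*3^(2/3)*(27*sqrt(239) + 241*sqrt(3))^(1/3) + 6/(27*sqrt(239) + 241*sqrt(3))^(1/3))/36) + C4*exp(b*(-12^(1/3)*(27*sqrt(239) + 241*sqrt(3))^(1/3) - 2*18^(1/3)/(27*sqrt(239) + 241*sqrt(3))^(1/3) + 2*sqrt(3))/18) + b^3/9 + 2*b/9


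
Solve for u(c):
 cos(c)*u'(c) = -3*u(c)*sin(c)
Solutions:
 u(c) = C1*cos(c)^3


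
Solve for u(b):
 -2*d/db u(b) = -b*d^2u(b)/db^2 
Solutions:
 u(b) = C1 + C2*b^3


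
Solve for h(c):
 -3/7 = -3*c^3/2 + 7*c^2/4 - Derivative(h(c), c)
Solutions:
 h(c) = C1 - 3*c^4/8 + 7*c^3/12 + 3*c/7


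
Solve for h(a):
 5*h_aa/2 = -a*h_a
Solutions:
 h(a) = C1 + C2*erf(sqrt(5)*a/5)


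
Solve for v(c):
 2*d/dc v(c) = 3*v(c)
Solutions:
 v(c) = C1*exp(3*c/2)


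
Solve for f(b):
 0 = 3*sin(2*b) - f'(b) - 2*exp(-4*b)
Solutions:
 f(b) = C1 - 3*cos(2*b)/2 + exp(-4*b)/2


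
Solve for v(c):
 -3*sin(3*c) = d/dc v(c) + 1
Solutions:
 v(c) = C1 - c + cos(3*c)


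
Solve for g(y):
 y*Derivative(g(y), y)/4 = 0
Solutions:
 g(y) = C1


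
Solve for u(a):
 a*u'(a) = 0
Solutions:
 u(a) = C1


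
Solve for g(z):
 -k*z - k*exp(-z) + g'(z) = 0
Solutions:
 g(z) = C1 + k*z^2/2 - k*exp(-z)


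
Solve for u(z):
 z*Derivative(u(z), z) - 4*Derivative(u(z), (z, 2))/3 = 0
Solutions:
 u(z) = C1 + C2*erfi(sqrt(6)*z/4)


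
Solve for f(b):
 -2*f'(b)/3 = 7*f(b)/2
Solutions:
 f(b) = C1*exp(-21*b/4)


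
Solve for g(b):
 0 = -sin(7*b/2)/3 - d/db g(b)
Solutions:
 g(b) = C1 + 2*cos(7*b/2)/21


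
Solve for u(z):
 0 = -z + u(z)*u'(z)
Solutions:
 u(z) = -sqrt(C1 + z^2)
 u(z) = sqrt(C1 + z^2)


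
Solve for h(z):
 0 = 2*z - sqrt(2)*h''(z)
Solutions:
 h(z) = C1 + C2*z + sqrt(2)*z^3/6


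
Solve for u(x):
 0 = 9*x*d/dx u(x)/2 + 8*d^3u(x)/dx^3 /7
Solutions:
 u(x) = C1 + Integral(C2*airyai(-2^(2/3)*63^(1/3)*x/4) + C3*airybi(-2^(2/3)*63^(1/3)*x/4), x)


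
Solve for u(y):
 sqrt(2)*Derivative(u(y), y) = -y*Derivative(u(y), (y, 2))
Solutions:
 u(y) = C1 + C2*y^(1 - sqrt(2))


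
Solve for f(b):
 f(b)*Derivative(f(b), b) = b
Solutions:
 f(b) = -sqrt(C1 + b^2)
 f(b) = sqrt(C1 + b^2)


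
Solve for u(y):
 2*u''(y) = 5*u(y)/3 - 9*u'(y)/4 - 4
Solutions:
 u(y) = C1*exp(y*(-27 + sqrt(2649))/48) + C2*exp(-y*(27 + sqrt(2649))/48) + 12/5


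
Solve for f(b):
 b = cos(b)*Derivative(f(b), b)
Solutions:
 f(b) = C1 + Integral(b/cos(b), b)


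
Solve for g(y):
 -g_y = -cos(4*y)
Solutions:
 g(y) = C1 + sin(4*y)/4


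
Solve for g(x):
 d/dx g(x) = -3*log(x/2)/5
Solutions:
 g(x) = C1 - 3*x*log(x)/5 + 3*x*log(2)/5 + 3*x/5


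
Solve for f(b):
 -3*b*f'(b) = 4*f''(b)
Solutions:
 f(b) = C1 + C2*erf(sqrt(6)*b/4)


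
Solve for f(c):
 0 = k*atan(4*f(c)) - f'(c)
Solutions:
 Integral(1/atan(4*_y), (_y, f(c))) = C1 + c*k


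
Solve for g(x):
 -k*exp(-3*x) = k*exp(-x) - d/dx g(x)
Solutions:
 g(x) = C1 - k*exp(-x) - k*exp(-3*x)/3


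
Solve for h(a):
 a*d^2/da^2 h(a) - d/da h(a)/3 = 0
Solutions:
 h(a) = C1 + C2*a^(4/3)


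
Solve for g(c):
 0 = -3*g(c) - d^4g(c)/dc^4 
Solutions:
 g(c) = (C1*sin(sqrt(2)*3^(1/4)*c/2) + C2*cos(sqrt(2)*3^(1/4)*c/2))*exp(-sqrt(2)*3^(1/4)*c/2) + (C3*sin(sqrt(2)*3^(1/4)*c/2) + C4*cos(sqrt(2)*3^(1/4)*c/2))*exp(sqrt(2)*3^(1/4)*c/2)


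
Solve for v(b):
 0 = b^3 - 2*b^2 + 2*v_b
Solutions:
 v(b) = C1 - b^4/8 + b^3/3


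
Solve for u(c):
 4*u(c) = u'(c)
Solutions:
 u(c) = C1*exp(4*c)


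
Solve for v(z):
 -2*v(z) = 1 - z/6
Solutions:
 v(z) = z/12 - 1/2


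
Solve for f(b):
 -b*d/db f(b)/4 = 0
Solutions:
 f(b) = C1


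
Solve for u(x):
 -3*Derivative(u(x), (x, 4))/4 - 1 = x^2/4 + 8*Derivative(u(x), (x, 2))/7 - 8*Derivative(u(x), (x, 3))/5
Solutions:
 u(x) = C1 + C2*x - 7*x^4/384 - 49*x^3/480 - 18501*x^2/25600 + (C3*sin(4*sqrt(266)*x/105) + C4*cos(4*sqrt(266)*x/105))*exp(16*x/15)


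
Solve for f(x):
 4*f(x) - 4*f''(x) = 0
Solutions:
 f(x) = C1*exp(-x) + C2*exp(x)


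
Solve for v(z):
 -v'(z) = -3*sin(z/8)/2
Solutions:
 v(z) = C1 - 12*cos(z/8)


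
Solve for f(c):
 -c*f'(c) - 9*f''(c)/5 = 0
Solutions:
 f(c) = C1 + C2*erf(sqrt(10)*c/6)


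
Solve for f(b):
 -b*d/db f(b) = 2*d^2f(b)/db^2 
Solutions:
 f(b) = C1 + C2*erf(b/2)


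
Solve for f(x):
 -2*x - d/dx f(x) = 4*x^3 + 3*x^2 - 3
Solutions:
 f(x) = C1 - x^4 - x^3 - x^2 + 3*x


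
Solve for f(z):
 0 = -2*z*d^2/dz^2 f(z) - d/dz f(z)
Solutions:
 f(z) = C1 + C2*sqrt(z)


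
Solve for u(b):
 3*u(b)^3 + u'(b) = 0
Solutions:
 u(b) = -sqrt(2)*sqrt(-1/(C1 - 3*b))/2
 u(b) = sqrt(2)*sqrt(-1/(C1 - 3*b))/2


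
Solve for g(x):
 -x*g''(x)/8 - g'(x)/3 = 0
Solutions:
 g(x) = C1 + C2/x^(5/3)


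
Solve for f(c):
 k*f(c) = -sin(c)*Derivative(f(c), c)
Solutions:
 f(c) = C1*exp(k*(-log(cos(c) - 1) + log(cos(c) + 1))/2)


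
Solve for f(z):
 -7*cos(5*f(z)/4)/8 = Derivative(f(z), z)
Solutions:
 7*z/8 - 2*log(sin(5*f(z)/4) - 1)/5 + 2*log(sin(5*f(z)/4) + 1)/5 = C1


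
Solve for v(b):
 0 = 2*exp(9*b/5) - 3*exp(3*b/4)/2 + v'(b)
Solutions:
 v(b) = C1 - 10*exp(9*b/5)/9 + 2*exp(3*b/4)


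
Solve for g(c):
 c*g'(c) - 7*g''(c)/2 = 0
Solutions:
 g(c) = C1 + C2*erfi(sqrt(7)*c/7)


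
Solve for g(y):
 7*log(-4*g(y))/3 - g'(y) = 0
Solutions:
 -3*Integral(1/(log(-_y) + 2*log(2)), (_y, g(y)))/7 = C1 - y


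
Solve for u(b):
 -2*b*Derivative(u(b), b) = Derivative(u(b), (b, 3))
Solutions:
 u(b) = C1 + Integral(C2*airyai(-2^(1/3)*b) + C3*airybi(-2^(1/3)*b), b)


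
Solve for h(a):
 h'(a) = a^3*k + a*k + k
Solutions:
 h(a) = C1 + a^4*k/4 + a^2*k/2 + a*k


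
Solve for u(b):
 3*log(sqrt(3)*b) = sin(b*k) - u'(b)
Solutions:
 u(b) = C1 - 3*b*log(b) - 3*b*log(3)/2 + 3*b + Piecewise((-cos(b*k)/k, Ne(k, 0)), (0, True))


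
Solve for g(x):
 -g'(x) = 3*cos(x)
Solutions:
 g(x) = C1 - 3*sin(x)


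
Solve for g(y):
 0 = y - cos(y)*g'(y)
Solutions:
 g(y) = C1 + Integral(y/cos(y), y)


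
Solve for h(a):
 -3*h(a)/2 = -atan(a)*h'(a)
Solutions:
 h(a) = C1*exp(3*Integral(1/atan(a), a)/2)


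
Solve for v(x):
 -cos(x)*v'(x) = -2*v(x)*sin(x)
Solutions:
 v(x) = C1/cos(x)^2


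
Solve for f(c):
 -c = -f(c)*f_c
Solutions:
 f(c) = -sqrt(C1 + c^2)
 f(c) = sqrt(C1 + c^2)


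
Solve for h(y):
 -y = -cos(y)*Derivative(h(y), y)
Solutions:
 h(y) = C1 + Integral(y/cos(y), y)


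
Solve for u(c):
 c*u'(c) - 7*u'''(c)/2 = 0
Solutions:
 u(c) = C1 + Integral(C2*airyai(2^(1/3)*7^(2/3)*c/7) + C3*airybi(2^(1/3)*7^(2/3)*c/7), c)


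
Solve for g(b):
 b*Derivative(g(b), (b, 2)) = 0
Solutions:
 g(b) = C1 + C2*b


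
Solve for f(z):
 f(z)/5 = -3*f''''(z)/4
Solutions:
 f(z) = (C1*sin(15^(3/4)*z/15) + C2*cos(15^(3/4)*z/15))*exp(-15^(3/4)*z/15) + (C3*sin(15^(3/4)*z/15) + C4*cos(15^(3/4)*z/15))*exp(15^(3/4)*z/15)


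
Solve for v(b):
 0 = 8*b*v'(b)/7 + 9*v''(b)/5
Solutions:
 v(b) = C1 + C2*erf(2*sqrt(35)*b/21)


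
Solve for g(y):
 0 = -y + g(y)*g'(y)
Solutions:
 g(y) = -sqrt(C1 + y^2)
 g(y) = sqrt(C1 + y^2)


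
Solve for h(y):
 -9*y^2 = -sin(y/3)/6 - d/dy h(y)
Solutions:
 h(y) = C1 + 3*y^3 + cos(y/3)/2


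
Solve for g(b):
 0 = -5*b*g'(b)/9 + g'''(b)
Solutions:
 g(b) = C1 + Integral(C2*airyai(15^(1/3)*b/3) + C3*airybi(15^(1/3)*b/3), b)


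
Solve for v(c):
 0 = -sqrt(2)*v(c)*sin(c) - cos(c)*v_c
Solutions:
 v(c) = C1*cos(c)^(sqrt(2))


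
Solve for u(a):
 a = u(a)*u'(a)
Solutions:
 u(a) = -sqrt(C1 + a^2)
 u(a) = sqrt(C1 + a^2)


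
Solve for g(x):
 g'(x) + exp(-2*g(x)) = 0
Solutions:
 g(x) = log(-sqrt(C1 - 2*x))
 g(x) = log(C1 - 2*x)/2


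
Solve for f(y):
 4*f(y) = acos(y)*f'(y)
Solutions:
 f(y) = C1*exp(4*Integral(1/acos(y), y))


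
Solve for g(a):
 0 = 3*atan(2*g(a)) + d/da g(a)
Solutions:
 Integral(1/atan(2*_y), (_y, g(a))) = C1 - 3*a


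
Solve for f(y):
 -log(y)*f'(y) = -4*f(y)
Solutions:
 f(y) = C1*exp(4*li(y))


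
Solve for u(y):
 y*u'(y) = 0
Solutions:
 u(y) = C1


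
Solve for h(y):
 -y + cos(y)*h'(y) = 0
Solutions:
 h(y) = C1 + Integral(y/cos(y), y)


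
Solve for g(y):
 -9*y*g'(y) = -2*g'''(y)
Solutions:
 g(y) = C1 + Integral(C2*airyai(6^(2/3)*y/2) + C3*airybi(6^(2/3)*y/2), y)


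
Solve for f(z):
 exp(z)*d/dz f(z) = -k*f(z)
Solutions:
 f(z) = C1*exp(k*exp(-z))


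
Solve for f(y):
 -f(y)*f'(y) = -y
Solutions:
 f(y) = -sqrt(C1 + y^2)
 f(y) = sqrt(C1 + y^2)


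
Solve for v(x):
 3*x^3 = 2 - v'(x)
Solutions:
 v(x) = C1 - 3*x^4/4 + 2*x


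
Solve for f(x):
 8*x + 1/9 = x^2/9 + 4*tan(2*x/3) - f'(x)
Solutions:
 f(x) = C1 + x^3/27 - 4*x^2 - x/9 - 6*log(cos(2*x/3))


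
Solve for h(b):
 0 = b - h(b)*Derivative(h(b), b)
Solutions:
 h(b) = -sqrt(C1 + b^2)
 h(b) = sqrt(C1 + b^2)


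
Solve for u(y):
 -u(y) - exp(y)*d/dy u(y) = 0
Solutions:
 u(y) = C1*exp(exp(-y))


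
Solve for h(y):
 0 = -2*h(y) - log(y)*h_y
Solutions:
 h(y) = C1*exp(-2*li(y))


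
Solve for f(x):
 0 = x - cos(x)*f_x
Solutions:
 f(x) = C1 + Integral(x/cos(x), x)


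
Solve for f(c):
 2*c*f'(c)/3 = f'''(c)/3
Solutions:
 f(c) = C1 + Integral(C2*airyai(2^(1/3)*c) + C3*airybi(2^(1/3)*c), c)


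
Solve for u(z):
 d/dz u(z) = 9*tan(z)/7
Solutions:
 u(z) = C1 - 9*log(cos(z))/7


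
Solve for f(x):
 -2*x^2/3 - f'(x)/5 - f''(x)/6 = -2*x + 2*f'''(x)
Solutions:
 f(x) = C1 - 10*x^3/9 + 70*x^2/9 + 1450*x/27 + (C2*sin(sqrt(1415)*x/120) + C3*cos(sqrt(1415)*x/120))*exp(-x/24)


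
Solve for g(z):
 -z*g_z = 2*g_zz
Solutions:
 g(z) = C1 + C2*erf(z/2)


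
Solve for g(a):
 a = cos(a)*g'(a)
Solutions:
 g(a) = C1 + Integral(a/cos(a), a)


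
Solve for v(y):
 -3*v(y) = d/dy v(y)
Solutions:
 v(y) = C1*exp(-3*y)


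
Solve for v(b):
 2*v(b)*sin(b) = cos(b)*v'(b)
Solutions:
 v(b) = C1/cos(b)^2


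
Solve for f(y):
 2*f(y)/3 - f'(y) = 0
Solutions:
 f(y) = C1*exp(2*y/3)


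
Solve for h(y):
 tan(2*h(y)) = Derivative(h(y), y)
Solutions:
 h(y) = -asin(C1*exp(2*y))/2 + pi/2
 h(y) = asin(C1*exp(2*y))/2


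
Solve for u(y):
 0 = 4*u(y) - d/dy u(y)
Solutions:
 u(y) = C1*exp(4*y)


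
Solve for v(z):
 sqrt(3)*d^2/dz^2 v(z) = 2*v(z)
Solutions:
 v(z) = C1*exp(-sqrt(2)*3^(3/4)*z/3) + C2*exp(sqrt(2)*3^(3/4)*z/3)


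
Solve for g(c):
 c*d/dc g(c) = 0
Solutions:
 g(c) = C1


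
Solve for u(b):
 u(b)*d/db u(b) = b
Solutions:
 u(b) = -sqrt(C1 + b^2)
 u(b) = sqrt(C1 + b^2)


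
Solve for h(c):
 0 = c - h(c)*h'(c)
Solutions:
 h(c) = -sqrt(C1 + c^2)
 h(c) = sqrt(C1 + c^2)


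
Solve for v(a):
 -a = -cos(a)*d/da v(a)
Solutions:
 v(a) = C1 + Integral(a/cos(a), a)


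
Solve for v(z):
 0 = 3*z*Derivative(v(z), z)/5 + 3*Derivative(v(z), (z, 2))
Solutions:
 v(z) = C1 + C2*erf(sqrt(10)*z/10)


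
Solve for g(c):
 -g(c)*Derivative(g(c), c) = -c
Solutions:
 g(c) = -sqrt(C1 + c^2)
 g(c) = sqrt(C1 + c^2)


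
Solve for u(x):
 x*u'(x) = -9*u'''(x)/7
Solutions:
 u(x) = C1 + Integral(C2*airyai(-21^(1/3)*x/3) + C3*airybi(-21^(1/3)*x/3), x)


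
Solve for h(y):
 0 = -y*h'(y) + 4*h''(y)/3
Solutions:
 h(y) = C1 + C2*erfi(sqrt(6)*y/4)


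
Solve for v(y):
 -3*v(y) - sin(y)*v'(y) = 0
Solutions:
 v(y) = C1*(cos(y) + 1)^(3/2)/(cos(y) - 1)^(3/2)


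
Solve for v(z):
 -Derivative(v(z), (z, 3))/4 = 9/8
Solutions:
 v(z) = C1 + C2*z + C3*z^2 - 3*z^3/4


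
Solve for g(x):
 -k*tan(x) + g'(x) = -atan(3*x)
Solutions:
 g(x) = C1 - k*log(cos(x)) - x*atan(3*x) + log(9*x^2 + 1)/6


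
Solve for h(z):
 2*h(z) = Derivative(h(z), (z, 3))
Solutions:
 h(z) = C3*exp(2^(1/3)*z) + (C1*sin(2^(1/3)*sqrt(3)*z/2) + C2*cos(2^(1/3)*sqrt(3)*z/2))*exp(-2^(1/3)*z/2)


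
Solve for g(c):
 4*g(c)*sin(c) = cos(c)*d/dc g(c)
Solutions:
 g(c) = C1/cos(c)^4


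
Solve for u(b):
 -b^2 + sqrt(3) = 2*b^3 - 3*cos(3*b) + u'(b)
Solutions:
 u(b) = C1 - b^4/2 - b^3/3 + sqrt(3)*b + sin(3*b)


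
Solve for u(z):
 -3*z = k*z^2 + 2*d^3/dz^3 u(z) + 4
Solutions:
 u(z) = C1 + C2*z + C3*z^2 - k*z^5/120 - z^4/16 - z^3/3


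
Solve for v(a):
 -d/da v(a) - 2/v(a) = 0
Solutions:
 v(a) = -sqrt(C1 - 4*a)
 v(a) = sqrt(C1 - 4*a)


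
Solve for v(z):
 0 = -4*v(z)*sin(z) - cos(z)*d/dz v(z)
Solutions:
 v(z) = C1*cos(z)^4


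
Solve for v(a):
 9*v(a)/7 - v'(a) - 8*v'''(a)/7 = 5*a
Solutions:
 v(a) = C1*exp(6^(1/3)*a*(-(162 + sqrt(28302))^(1/3) + 7*6^(1/3)/(162 + sqrt(28302))^(1/3))/24)*sin(2^(1/3)*3^(1/6)*a*(21*2^(1/3)/(162 + sqrt(28302))^(1/3) + 3^(2/3)*(162 + sqrt(28302))^(1/3))/24) + C2*exp(6^(1/3)*a*(-(162 + sqrt(28302))^(1/3) + 7*6^(1/3)/(162 + sqrt(28302))^(1/3))/24)*cos(2^(1/3)*3^(1/6)*a*(21*2^(1/3)/(162 + sqrt(28302))^(1/3) + 3^(2/3)*(162 + sqrt(28302))^(1/3))/24) + C3*exp(-6^(1/3)*a*(-(162 + sqrt(28302))^(1/3) + 7*6^(1/3)/(162 + sqrt(28302))^(1/3))/12) + 35*a/9 + 245/81


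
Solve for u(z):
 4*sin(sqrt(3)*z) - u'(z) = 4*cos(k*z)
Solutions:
 u(z) = C1 - 4*sqrt(3)*cos(sqrt(3)*z)/3 - 4*sin(k*z)/k


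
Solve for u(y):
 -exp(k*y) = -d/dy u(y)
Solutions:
 u(y) = C1 + exp(k*y)/k


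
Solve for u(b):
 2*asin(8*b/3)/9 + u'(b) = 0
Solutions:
 u(b) = C1 - 2*b*asin(8*b/3)/9 - sqrt(9 - 64*b^2)/36


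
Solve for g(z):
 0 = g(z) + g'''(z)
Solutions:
 g(z) = C3*exp(-z) + (C1*sin(sqrt(3)*z/2) + C2*cos(sqrt(3)*z/2))*exp(z/2)


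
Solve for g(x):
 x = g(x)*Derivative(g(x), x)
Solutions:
 g(x) = -sqrt(C1 + x^2)
 g(x) = sqrt(C1 + x^2)


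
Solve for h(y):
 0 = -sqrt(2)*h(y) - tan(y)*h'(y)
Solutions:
 h(y) = C1/sin(y)^(sqrt(2))


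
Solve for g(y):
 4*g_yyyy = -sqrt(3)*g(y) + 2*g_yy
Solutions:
 g(y) = (C1*sin(sqrt(2)*3^(1/8)*y*sin(atan(sqrt(-1 + 4*sqrt(3)))/2)/2) + C2*cos(sqrt(2)*3^(1/8)*y*sin(atan(sqrt(-1 + 4*sqrt(3)))/2)/2))*exp(-sqrt(2)*3^(1/8)*y*cos(atan(sqrt(-1 + 4*sqrt(3)))/2)/2) + (C3*sin(sqrt(2)*3^(1/8)*y*sin(atan(sqrt(-1 + 4*sqrt(3)))/2)/2) + C4*cos(sqrt(2)*3^(1/8)*y*sin(atan(sqrt(-1 + 4*sqrt(3)))/2)/2))*exp(sqrt(2)*3^(1/8)*y*cos(atan(sqrt(-1 + 4*sqrt(3)))/2)/2)


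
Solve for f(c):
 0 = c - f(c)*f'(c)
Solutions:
 f(c) = -sqrt(C1 + c^2)
 f(c) = sqrt(C1 + c^2)


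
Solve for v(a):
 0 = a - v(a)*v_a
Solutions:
 v(a) = -sqrt(C1 + a^2)
 v(a) = sqrt(C1 + a^2)


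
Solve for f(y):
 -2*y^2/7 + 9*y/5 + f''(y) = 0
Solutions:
 f(y) = C1 + C2*y + y^4/42 - 3*y^3/10


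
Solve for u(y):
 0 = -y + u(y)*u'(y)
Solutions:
 u(y) = -sqrt(C1 + y^2)
 u(y) = sqrt(C1 + y^2)


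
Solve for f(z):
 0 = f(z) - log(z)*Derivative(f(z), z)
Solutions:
 f(z) = C1*exp(li(z))


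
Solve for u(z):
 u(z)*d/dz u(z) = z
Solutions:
 u(z) = -sqrt(C1 + z^2)
 u(z) = sqrt(C1 + z^2)


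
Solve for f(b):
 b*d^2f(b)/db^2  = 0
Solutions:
 f(b) = C1 + C2*b


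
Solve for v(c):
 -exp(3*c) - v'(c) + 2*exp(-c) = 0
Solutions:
 v(c) = C1 - exp(3*c)/3 - 2*exp(-c)


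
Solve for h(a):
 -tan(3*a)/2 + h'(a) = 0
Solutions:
 h(a) = C1 - log(cos(3*a))/6


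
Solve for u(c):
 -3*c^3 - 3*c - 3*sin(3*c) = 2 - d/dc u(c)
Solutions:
 u(c) = C1 + 3*c^4/4 + 3*c^2/2 + 2*c - cos(3*c)


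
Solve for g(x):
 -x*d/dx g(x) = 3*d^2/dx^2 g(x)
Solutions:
 g(x) = C1 + C2*erf(sqrt(6)*x/6)


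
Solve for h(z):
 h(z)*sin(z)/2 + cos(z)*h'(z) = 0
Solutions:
 h(z) = C1*sqrt(cos(z))


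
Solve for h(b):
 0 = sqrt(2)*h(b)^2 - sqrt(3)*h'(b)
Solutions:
 h(b) = -3/(C1 + sqrt(6)*b)


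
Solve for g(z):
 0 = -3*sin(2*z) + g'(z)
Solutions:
 g(z) = C1 - 3*cos(2*z)/2


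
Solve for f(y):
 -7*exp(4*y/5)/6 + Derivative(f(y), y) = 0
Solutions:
 f(y) = C1 + 35*exp(4*y/5)/24


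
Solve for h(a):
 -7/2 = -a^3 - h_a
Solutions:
 h(a) = C1 - a^4/4 + 7*a/2


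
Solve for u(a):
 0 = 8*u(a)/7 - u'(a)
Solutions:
 u(a) = C1*exp(8*a/7)


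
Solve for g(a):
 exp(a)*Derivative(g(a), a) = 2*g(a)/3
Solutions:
 g(a) = C1*exp(-2*exp(-a)/3)


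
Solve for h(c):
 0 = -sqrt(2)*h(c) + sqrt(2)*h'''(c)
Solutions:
 h(c) = C3*exp(c) + (C1*sin(sqrt(3)*c/2) + C2*cos(sqrt(3)*c/2))*exp(-c/2)


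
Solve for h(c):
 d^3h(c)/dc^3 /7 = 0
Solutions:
 h(c) = C1 + C2*c + C3*c^2


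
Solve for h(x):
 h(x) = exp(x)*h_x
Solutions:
 h(x) = C1*exp(-exp(-x))


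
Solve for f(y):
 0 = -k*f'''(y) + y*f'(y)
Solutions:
 f(y) = C1 + Integral(C2*airyai(y*(1/k)^(1/3)) + C3*airybi(y*(1/k)^(1/3)), y)


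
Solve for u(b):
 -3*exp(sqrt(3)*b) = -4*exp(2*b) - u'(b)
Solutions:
 u(b) = C1 - 2*exp(2*b) + sqrt(3)*exp(sqrt(3)*b)


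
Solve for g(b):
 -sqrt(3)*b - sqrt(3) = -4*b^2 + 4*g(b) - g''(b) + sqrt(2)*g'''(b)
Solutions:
 g(b) = C1*exp(b*((3*sqrt(159) + 107*sqrt(2)/4)^(-1/3) + 2*sqrt(2) + 2*(3*sqrt(159) + 107*sqrt(2)/4)^(1/3))/12)*sin(sqrt(3)*b*(-2*(3*sqrt(159) + 107*sqrt(2)/4)^(1/3) + (3*sqrt(159) + 107*sqrt(2)/4)^(-1/3))/12) + C2*exp(b*((3*sqrt(159) + 107*sqrt(2)/4)^(-1/3) + 2*sqrt(2) + 2*(3*sqrt(159) + 107*sqrt(2)/4)^(1/3))/12)*cos(sqrt(3)*b*(-2*(3*sqrt(159) + 107*sqrt(2)/4)^(1/3) + (3*sqrt(159) + 107*sqrt(2)/4)^(-1/3))/12) + C3*exp(b*(-2*(3*sqrt(159) + 107*sqrt(2)/4)^(1/3) - 1/(3*sqrt(159) + 107*sqrt(2)/4)^(1/3) + sqrt(2))/6) + b^2 - sqrt(3)*b/4 - sqrt(3)/4 + 1/2
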